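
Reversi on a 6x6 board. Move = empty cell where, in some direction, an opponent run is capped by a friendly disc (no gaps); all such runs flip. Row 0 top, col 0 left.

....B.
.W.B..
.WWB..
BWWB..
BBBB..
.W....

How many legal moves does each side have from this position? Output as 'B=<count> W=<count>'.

-- B to move --
(0,0): flips 2 -> legal
(0,1): flips 3 -> legal
(0,2): no bracket -> illegal
(1,0): flips 2 -> legal
(1,2): flips 3 -> legal
(2,0): flips 3 -> legal
(5,0): no bracket -> illegal
(5,2): no bracket -> illegal
B mobility = 5
-- W to move --
(0,2): no bracket -> illegal
(0,3): no bracket -> illegal
(0,5): no bracket -> illegal
(1,2): no bracket -> illegal
(1,4): flips 1 -> legal
(1,5): no bracket -> illegal
(2,0): no bracket -> illegal
(2,4): flips 3 -> legal
(3,4): flips 1 -> legal
(4,4): flips 1 -> legal
(5,0): flips 1 -> legal
(5,2): flips 1 -> legal
(5,3): flips 1 -> legal
(5,4): flips 1 -> legal
W mobility = 8

Answer: B=5 W=8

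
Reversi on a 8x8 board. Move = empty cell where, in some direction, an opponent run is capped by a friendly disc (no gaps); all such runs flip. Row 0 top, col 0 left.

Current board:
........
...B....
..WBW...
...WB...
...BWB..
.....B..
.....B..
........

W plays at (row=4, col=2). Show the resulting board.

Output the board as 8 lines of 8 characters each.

Answer: ........
...B....
..WBW...
...WB...
..WWWB..
.....B..
.....B..
........

Derivation:
Place W at (4,2); scan 8 dirs for brackets.
Dir NW: first cell '.' (not opp) -> no flip
Dir N: first cell '.' (not opp) -> no flip
Dir NE: first cell 'W' (not opp) -> no flip
Dir W: first cell '.' (not opp) -> no flip
Dir E: opp run (4,3) capped by W -> flip
Dir SW: first cell '.' (not opp) -> no flip
Dir S: first cell '.' (not opp) -> no flip
Dir SE: first cell '.' (not opp) -> no flip
All flips: (4,3)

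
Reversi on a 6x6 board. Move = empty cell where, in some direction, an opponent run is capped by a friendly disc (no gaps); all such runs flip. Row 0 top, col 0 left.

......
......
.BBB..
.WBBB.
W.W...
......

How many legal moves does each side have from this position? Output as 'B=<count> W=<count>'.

Answer: B=4 W=5

Derivation:
-- B to move --
(2,0): no bracket -> illegal
(3,0): flips 1 -> legal
(4,1): flips 1 -> legal
(4,3): no bracket -> illegal
(5,0): no bracket -> illegal
(5,1): flips 1 -> legal
(5,2): flips 1 -> legal
(5,3): no bracket -> illegal
B mobility = 4
-- W to move --
(1,0): no bracket -> illegal
(1,1): flips 1 -> legal
(1,2): flips 2 -> legal
(1,3): flips 1 -> legal
(1,4): no bracket -> illegal
(2,0): no bracket -> illegal
(2,4): flips 1 -> legal
(2,5): no bracket -> illegal
(3,0): no bracket -> illegal
(3,5): flips 3 -> legal
(4,1): no bracket -> illegal
(4,3): no bracket -> illegal
(4,4): no bracket -> illegal
(4,5): no bracket -> illegal
W mobility = 5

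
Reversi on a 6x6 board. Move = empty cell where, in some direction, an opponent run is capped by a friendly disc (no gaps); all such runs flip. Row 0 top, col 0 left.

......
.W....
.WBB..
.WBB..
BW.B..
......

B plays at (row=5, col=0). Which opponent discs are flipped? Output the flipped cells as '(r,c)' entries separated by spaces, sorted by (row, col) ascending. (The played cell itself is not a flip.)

Answer: (4,1)

Derivation:
Dir NW: edge -> no flip
Dir N: first cell 'B' (not opp) -> no flip
Dir NE: opp run (4,1) capped by B -> flip
Dir W: edge -> no flip
Dir E: first cell '.' (not opp) -> no flip
Dir SW: edge -> no flip
Dir S: edge -> no flip
Dir SE: edge -> no flip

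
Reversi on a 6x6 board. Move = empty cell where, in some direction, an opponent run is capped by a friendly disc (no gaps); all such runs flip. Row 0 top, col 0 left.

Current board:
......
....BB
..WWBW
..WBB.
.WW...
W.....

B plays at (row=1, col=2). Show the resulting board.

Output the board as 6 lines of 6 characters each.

Answer: ......
..B.BB
..WBBW
..WBB.
.WW...
W.....

Derivation:
Place B at (1,2); scan 8 dirs for brackets.
Dir NW: first cell '.' (not opp) -> no flip
Dir N: first cell '.' (not opp) -> no flip
Dir NE: first cell '.' (not opp) -> no flip
Dir W: first cell '.' (not opp) -> no flip
Dir E: first cell '.' (not opp) -> no flip
Dir SW: first cell '.' (not opp) -> no flip
Dir S: opp run (2,2) (3,2) (4,2), next='.' -> no flip
Dir SE: opp run (2,3) capped by B -> flip
All flips: (2,3)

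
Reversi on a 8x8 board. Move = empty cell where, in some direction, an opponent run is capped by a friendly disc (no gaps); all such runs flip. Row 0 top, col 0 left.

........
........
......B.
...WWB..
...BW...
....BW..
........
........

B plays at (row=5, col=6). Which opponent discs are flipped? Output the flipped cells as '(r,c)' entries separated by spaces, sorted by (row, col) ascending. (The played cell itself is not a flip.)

Answer: (5,5)

Derivation:
Dir NW: first cell '.' (not opp) -> no flip
Dir N: first cell '.' (not opp) -> no flip
Dir NE: first cell '.' (not opp) -> no flip
Dir W: opp run (5,5) capped by B -> flip
Dir E: first cell '.' (not opp) -> no flip
Dir SW: first cell '.' (not opp) -> no flip
Dir S: first cell '.' (not opp) -> no flip
Dir SE: first cell '.' (not opp) -> no flip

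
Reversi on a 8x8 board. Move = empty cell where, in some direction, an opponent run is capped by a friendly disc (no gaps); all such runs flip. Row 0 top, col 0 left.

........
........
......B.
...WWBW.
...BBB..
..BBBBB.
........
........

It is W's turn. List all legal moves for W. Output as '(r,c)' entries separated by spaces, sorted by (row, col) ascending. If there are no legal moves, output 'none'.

Answer: (1,6) (6,1) (6,3) (6,4) (6,6) (6,7)

Derivation:
(1,5): no bracket -> illegal
(1,6): flips 1 -> legal
(1,7): no bracket -> illegal
(2,4): no bracket -> illegal
(2,5): no bracket -> illegal
(2,7): no bracket -> illegal
(3,2): no bracket -> illegal
(3,7): no bracket -> illegal
(4,1): no bracket -> illegal
(4,2): no bracket -> illegal
(4,6): no bracket -> illegal
(4,7): no bracket -> illegal
(5,1): no bracket -> illegal
(5,7): no bracket -> illegal
(6,1): flips 2 -> legal
(6,2): no bracket -> illegal
(6,3): flips 4 -> legal
(6,4): flips 2 -> legal
(6,5): no bracket -> illegal
(6,6): flips 2 -> legal
(6,7): flips 2 -> legal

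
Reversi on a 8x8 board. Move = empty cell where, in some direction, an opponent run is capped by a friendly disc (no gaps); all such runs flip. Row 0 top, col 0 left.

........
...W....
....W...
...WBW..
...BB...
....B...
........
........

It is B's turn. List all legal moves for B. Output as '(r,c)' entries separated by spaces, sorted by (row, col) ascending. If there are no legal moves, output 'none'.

(0,2): no bracket -> illegal
(0,3): no bracket -> illegal
(0,4): no bracket -> illegal
(1,2): no bracket -> illegal
(1,4): flips 1 -> legal
(1,5): no bracket -> illegal
(2,2): flips 1 -> legal
(2,3): flips 1 -> legal
(2,5): no bracket -> illegal
(2,6): flips 1 -> legal
(3,2): flips 1 -> legal
(3,6): flips 1 -> legal
(4,2): no bracket -> illegal
(4,5): no bracket -> illegal
(4,6): no bracket -> illegal

Answer: (1,4) (2,2) (2,3) (2,6) (3,2) (3,6)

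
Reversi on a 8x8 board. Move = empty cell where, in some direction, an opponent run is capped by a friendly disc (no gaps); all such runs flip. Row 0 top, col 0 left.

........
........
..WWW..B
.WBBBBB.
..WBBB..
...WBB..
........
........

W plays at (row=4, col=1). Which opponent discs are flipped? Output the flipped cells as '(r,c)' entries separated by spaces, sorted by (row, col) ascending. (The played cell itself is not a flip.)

Dir NW: first cell '.' (not opp) -> no flip
Dir N: first cell 'W' (not opp) -> no flip
Dir NE: opp run (3,2) capped by W -> flip
Dir W: first cell '.' (not opp) -> no flip
Dir E: first cell 'W' (not opp) -> no flip
Dir SW: first cell '.' (not opp) -> no flip
Dir S: first cell '.' (not opp) -> no flip
Dir SE: first cell '.' (not opp) -> no flip

Answer: (3,2)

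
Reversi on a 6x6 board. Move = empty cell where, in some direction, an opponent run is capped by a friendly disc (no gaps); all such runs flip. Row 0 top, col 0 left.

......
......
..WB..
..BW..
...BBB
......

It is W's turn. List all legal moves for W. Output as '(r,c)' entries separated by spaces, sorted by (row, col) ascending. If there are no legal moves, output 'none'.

Answer: (1,3) (2,4) (3,1) (4,2) (5,3) (5,5)

Derivation:
(1,2): no bracket -> illegal
(1,3): flips 1 -> legal
(1,4): no bracket -> illegal
(2,1): no bracket -> illegal
(2,4): flips 1 -> legal
(3,1): flips 1 -> legal
(3,4): no bracket -> illegal
(3,5): no bracket -> illegal
(4,1): no bracket -> illegal
(4,2): flips 1 -> legal
(5,2): no bracket -> illegal
(5,3): flips 1 -> legal
(5,4): no bracket -> illegal
(5,5): flips 1 -> legal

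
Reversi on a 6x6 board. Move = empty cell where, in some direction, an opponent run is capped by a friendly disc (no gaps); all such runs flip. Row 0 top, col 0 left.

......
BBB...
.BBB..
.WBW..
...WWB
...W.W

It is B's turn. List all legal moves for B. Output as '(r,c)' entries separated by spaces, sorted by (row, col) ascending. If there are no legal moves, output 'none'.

Answer: (3,0) (3,4) (4,0) (4,1) (4,2) (5,4)

Derivation:
(2,0): no bracket -> illegal
(2,4): no bracket -> illegal
(3,0): flips 1 -> legal
(3,4): flips 1 -> legal
(3,5): no bracket -> illegal
(4,0): flips 1 -> legal
(4,1): flips 1 -> legal
(4,2): flips 2 -> legal
(5,2): no bracket -> illegal
(5,4): flips 1 -> legal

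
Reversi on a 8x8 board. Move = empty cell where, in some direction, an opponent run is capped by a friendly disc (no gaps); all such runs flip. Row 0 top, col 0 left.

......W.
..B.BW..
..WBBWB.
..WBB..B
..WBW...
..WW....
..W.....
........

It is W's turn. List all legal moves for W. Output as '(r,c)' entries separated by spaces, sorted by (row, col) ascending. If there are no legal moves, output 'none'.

(0,1): no bracket -> illegal
(0,2): flips 1 -> legal
(0,3): flips 1 -> legal
(0,4): flips 3 -> legal
(0,5): flips 2 -> legal
(1,1): no bracket -> illegal
(1,3): flips 4 -> legal
(1,6): no bracket -> illegal
(1,7): no bracket -> illegal
(2,1): no bracket -> illegal
(2,7): flips 1 -> legal
(3,5): flips 2 -> legal
(3,6): no bracket -> illegal
(4,5): no bracket -> illegal
(4,6): no bracket -> illegal
(4,7): no bracket -> illegal
(5,4): flips 1 -> legal

Answer: (0,2) (0,3) (0,4) (0,5) (1,3) (2,7) (3,5) (5,4)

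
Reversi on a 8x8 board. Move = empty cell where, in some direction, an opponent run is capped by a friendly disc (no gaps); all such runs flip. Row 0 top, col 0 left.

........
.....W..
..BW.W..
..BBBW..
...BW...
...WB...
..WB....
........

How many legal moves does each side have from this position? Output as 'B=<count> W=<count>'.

Answer: B=10 W=11

Derivation:
-- B to move --
(0,4): no bracket -> illegal
(0,5): no bracket -> illegal
(0,6): no bracket -> illegal
(1,2): flips 1 -> legal
(1,3): flips 1 -> legal
(1,4): flips 1 -> legal
(1,6): flips 1 -> legal
(2,4): flips 1 -> legal
(2,6): no bracket -> illegal
(3,6): flips 1 -> legal
(4,2): no bracket -> illegal
(4,5): flips 1 -> legal
(4,6): no bracket -> illegal
(5,1): no bracket -> illegal
(5,2): flips 1 -> legal
(5,5): flips 1 -> legal
(6,1): flips 1 -> legal
(6,4): no bracket -> illegal
(7,1): no bracket -> illegal
(7,2): no bracket -> illegal
(7,3): no bracket -> illegal
B mobility = 10
-- W to move --
(1,1): flips 2 -> legal
(1,2): no bracket -> illegal
(1,3): no bracket -> illegal
(2,1): flips 1 -> legal
(2,4): flips 1 -> legal
(3,1): flips 3 -> legal
(4,1): flips 1 -> legal
(4,2): flips 1 -> legal
(4,5): flips 1 -> legal
(5,2): flips 2 -> legal
(5,5): flips 1 -> legal
(6,4): flips 2 -> legal
(6,5): no bracket -> illegal
(7,2): no bracket -> illegal
(7,3): flips 1 -> legal
(7,4): no bracket -> illegal
W mobility = 11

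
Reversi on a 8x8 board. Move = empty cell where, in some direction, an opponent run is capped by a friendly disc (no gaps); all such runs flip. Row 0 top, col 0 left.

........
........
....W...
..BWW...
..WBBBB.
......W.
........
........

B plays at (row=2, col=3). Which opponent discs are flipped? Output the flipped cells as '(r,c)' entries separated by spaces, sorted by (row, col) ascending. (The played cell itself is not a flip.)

Dir NW: first cell '.' (not opp) -> no flip
Dir N: first cell '.' (not opp) -> no flip
Dir NE: first cell '.' (not opp) -> no flip
Dir W: first cell '.' (not opp) -> no flip
Dir E: opp run (2,4), next='.' -> no flip
Dir SW: first cell 'B' (not opp) -> no flip
Dir S: opp run (3,3) capped by B -> flip
Dir SE: opp run (3,4) capped by B -> flip

Answer: (3,3) (3,4)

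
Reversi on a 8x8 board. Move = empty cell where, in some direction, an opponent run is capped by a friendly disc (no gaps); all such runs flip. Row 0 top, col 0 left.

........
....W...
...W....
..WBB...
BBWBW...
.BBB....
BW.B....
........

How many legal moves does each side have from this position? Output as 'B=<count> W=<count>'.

Answer: B=13 W=11

Derivation:
-- B to move --
(0,3): no bracket -> illegal
(0,4): no bracket -> illegal
(0,5): flips 3 -> legal
(1,2): flips 1 -> legal
(1,3): flips 1 -> legal
(1,5): no bracket -> illegal
(2,1): flips 1 -> legal
(2,2): flips 2 -> legal
(2,4): no bracket -> illegal
(2,5): no bracket -> illegal
(3,1): flips 2 -> legal
(3,5): flips 1 -> legal
(4,5): flips 1 -> legal
(5,0): no bracket -> illegal
(5,4): flips 1 -> legal
(5,5): flips 1 -> legal
(6,2): flips 1 -> legal
(7,0): flips 1 -> legal
(7,1): flips 1 -> legal
(7,2): no bracket -> illegal
B mobility = 13
-- W to move --
(2,2): flips 1 -> legal
(2,4): flips 2 -> legal
(2,5): flips 3 -> legal
(3,0): no bracket -> illegal
(3,1): flips 2 -> legal
(3,5): flips 2 -> legal
(4,5): flips 1 -> legal
(5,0): flips 1 -> legal
(5,4): flips 1 -> legal
(6,2): flips 2 -> legal
(6,4): flips 1 -> legal
(7,0): no bracket -> illegal
(7,1): no bracket -> illegal
(7,2): no bracket -> illegal
(7,3): flips 4 -> legal
(7,4): no bracket -> illegal
W mobility = 11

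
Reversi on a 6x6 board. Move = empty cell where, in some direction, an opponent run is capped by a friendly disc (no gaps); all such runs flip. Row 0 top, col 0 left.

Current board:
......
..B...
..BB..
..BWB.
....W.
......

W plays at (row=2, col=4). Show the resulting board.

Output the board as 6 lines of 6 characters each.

Answer: ......
..B...
..BBW.
..BWW.
....W.
......

Derivation:
Place W at (2,4); scan 8 dirs for brackets.
Dir NW: first cell '.' (not opp) -> no flip
Dir N: first cell '.' (not opp) -> no flip
Dir NE: first cell '.' (not opp) -> no flip
Dir W: opp run (2,3) (2,2), next='.' -> no flip
Dir E: first cell '.' (not opp) -> no flip
Dir SW: first cell 'W' (not opp) -> no flip
Dir S: opp run (3,4) capped by W -> flip
Dir SE: first cell '.' (not opp) -> no flip
All flips: (3,4)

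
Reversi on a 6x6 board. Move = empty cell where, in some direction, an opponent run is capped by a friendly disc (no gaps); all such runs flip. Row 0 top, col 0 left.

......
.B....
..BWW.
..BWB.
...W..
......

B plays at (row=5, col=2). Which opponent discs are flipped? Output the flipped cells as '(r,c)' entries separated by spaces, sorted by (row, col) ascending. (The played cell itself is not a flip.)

Answer: (4,3)

Derivation:
Dir NW: first cell '.' (not opp) -> no flip
Dir N: first cell '.' (not opp) -> no flip
Dir NE: opp run (4,3) capped by B -> flip
Dir W: first cell '.' (not opp) -> no flip
Dir E: first cell '.' (not opp) -> no flip
Dir SW: edge -> no flip
Dir S: edge -> no flip
Dir SE: edge -> no flip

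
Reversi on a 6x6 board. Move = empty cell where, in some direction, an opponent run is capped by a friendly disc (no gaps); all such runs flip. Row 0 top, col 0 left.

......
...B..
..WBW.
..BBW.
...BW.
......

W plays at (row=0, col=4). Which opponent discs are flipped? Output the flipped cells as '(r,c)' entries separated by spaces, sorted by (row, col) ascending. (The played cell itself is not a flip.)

Dir NW: edge -> no flip
Dir N: edge -> no flip
Dir NE: edge -> no flip
Dir W: first cell '.' (not opp) -> no flip
Dir E: first cell '.' (not opp) -> no flip
Dir SW: opp run (1,3) capped by W -> flip
Dir S: first cell '.' (not opp) -> no flip
Dir SE: first cell '.' (not opp) -> no flip

Answer: (1,3)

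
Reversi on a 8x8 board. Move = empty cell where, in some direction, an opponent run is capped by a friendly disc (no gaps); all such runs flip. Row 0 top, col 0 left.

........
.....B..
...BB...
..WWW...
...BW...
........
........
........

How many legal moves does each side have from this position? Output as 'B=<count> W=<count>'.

Answer: B=6 W=8

Derivation:
-- B to move --
(2,1): flips 1 -> legal
(2,2): no bracket -> illegal
(2,5): flips 1 -> legal
(3,1): no bracket -> illegal
(3,5): no bracket -> illegal
(4,1): flips 1 -> legal
(4,2): flips 1 -> legal
(4,5): flips 2 -> legal
(5,3): no bracket -> illegal
(5,4): flips 2 -> legal
(5,5): no bracket -> illegal
B mobility = 6
-- W to move --
(0,4): no bracket -> illegal
(0,5): no bracket -> illegal
(0,6): flips 2 -> legal
(1,2): flips 1 -> legal
(1,3): flips 1 -> legal
(1,4): flips 2 -> legal
(1,6): no bracket -> illegal
(2,2): no bracket -> illegal
(2,5): no bracket -> illegal
(2,6): no bracket -> illegal
(3,5): no bracket -> illegal
(4,2): flips 1 -> legal
(5,2): flips 1 -> legal
(5,3): flips 1 -> legal
(5,4): flips 1 -> legal
W mobility = 8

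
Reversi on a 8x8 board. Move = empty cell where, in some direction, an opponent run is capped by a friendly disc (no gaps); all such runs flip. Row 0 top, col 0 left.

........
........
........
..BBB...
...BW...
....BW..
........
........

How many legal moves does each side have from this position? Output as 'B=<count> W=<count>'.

-- B to move --
(3,5): no bracket -> illegal
(4,5): flips 1 -> legal
(4,6): no bracket -> illegal
(5,3): no bracket -> illegal
(5,6): flips 1 -> legal
(6,4): no bracket -> illegal
(6,5): no bracket -> illegal
(6,6): flips 2 -> legal
B mobility = 3
-- W to move --
(2,1): no bracket -> illegal
(2,2): flips 1 -> legal
(2,3): no bracket -> illegal
(2,4): flips 1 -> legal
(2,5): no bracket -> illegal
(3,1): no bracket -> illegal
(3,5): no bracket -> illegal
(4,1): no bracket -> illegal
(4,2): flips 1 -> legal
(4,5): no bracket -> illegal
(5,2): no bracket -> illegal
(5,3): flips 1 -> legal
(6,3): no bracket -> illegal
(6,4): flips 1 -> legal
(6,5): no bracket -> illegal
W mobility = 5

Answer: B=3 W=5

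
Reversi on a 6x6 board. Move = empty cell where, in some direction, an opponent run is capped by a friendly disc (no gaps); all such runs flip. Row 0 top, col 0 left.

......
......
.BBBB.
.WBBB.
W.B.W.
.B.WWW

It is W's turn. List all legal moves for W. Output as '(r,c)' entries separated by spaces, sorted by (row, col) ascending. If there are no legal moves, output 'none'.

Answer: (1,1) (1,3) (1,4) (3,5)

Derivation:
(1,0): no bracket -> illegal
(1,1): flips 3 -> legal
(1,2): no bracket -> illegal
(1,3): flips 1 -> legal
(1,4): flips 2 -> legal
(1,5): no bracket -> illegal
(2,0): no bracket -> illegal
(2,5): no bracket -> illegal
(3,0): no bracket -> illegal
(3,5): flips 3 -> legal
(4,1): no bracket -> illegal
(4,3): no bracket -> illegal
(4,5): no bracket -> illegal
(5,0): no bracket -> illegal
(5,2): no bracket -> illegal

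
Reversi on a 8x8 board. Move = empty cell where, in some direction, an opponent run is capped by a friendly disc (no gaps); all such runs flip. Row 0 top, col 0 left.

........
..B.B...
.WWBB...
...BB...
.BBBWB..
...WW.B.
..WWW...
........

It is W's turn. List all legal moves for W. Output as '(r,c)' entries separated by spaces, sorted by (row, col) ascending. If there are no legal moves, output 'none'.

(0,1): no bracket -> illegal
(0,2): flips 1 -> legal
(0,3): flips 1 -> legal
(0,4): flips 3 -> legal
(0,5): no bracket -> illegal
(1,1): no bracket -> illegal
(1,3): flips 3 -> legal
(1,5): no bracket -> illegal
(2,5): flips 2 -> legal
(3,0): no bracket -> illegal
(3,1): flips 1 -> legal
(3,2): flips 1 -> legal
(3,5): no bracket -> illegal
(3,6): flips 1 -> legal
(4,0): flips 3 -> legal
(4,6): flips 1 -> legal
(4,7): no bracket -> illegal
(5,0): no bracket -> illegal
(5,1): no bracket -> illegal
(5,2): no bracket -> illegal
(5,5): no bracket -> illegal
(5,7): no bracket -> illegal
(6,5): no bracket -> illegal
(6,6): no bracket -> illegal
(6,7): no bracket -> illegal

Answer: (0,2) (0,3) (0,4) (1,3) (2,5) (3,1) (3,2) (3,6) (4,0) (4,6)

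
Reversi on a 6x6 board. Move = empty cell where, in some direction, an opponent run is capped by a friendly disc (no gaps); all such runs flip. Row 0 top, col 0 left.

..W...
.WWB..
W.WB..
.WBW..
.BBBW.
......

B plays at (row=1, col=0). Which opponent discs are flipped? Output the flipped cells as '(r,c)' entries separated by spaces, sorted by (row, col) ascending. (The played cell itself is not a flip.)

Dir NW: edge -> no flip
Dir N: first cell '.' (not opp) -> no flip
Dir NE: first cell '.' (not opp) -> no flip
Dir W: edge -> no flip
Dir E: opp run (1,1) (1,2) capped by B -> flip
Dir SW: edge -> no flip
Dir S: opp run (2,0), next='.' -> no flip
Dir SE: first cell '.' (not opp) -> no flip

Answer: (1,1) (1,2)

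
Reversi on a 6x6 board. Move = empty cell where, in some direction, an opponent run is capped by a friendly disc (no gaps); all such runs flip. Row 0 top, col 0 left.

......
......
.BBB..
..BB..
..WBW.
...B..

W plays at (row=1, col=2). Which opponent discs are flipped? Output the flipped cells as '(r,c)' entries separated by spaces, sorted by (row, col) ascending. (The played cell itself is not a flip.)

Answer: (2,2) (3,2)

Derivation:
Dir NW: first cell '.' (not opp) -> no flip
Dir N: first cell '.' (not opp) -> no flip
Dir NE: first cell '.' (not opp) -> no flip
Dir W: first cell '.' (not opp) -> no flip
Dir E: first cell '.' (not opp) -> no flip
Dir SW: opp run (2,1), next='.' -> no flip
Dir S: opp run (2,2) (3,2) capped by W -> flip
Dir SE: opp run (2,3), next='.' -> no flip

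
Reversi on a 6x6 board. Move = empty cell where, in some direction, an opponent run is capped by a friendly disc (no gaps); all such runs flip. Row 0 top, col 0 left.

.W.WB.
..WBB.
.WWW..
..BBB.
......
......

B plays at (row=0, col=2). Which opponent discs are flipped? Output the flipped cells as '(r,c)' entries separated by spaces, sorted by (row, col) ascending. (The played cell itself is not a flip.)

Dir NW: edge -> no flip
Dir N: edge -> no flip
Dir NE: edge -> no flip
Dir W: opp run (0,1), next='.' -> no flip
Dir E: opp run (0,3) capped by B -> flip
Dir SW: first cell '.' (not opp) -> no flip
Dir S: opp run (1,2) (2,2) capped by B -> flip
Dir SE: first cell 'B' (not opp) -> no flip

Answer: (0,3) (1,2) (2,2)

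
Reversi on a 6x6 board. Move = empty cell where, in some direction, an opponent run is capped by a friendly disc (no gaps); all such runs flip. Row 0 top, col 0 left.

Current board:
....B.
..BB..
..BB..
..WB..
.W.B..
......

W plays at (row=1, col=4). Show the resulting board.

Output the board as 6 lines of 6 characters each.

Place W at (1,4); scan 8 dirs for brackets.
Dir NW: first cell '.' (not opp) -> no flip
Dir N: opp run (0,4), next=edge -> no flip
Dir NE: first cell '.' (not opp) -> no flip
Dir W: opp run (1,3) (1,2), next='.' -> no flip
Dir E: first cell '.' (not opp) -> no flip
Dir SW: opp run (2,3) capped by W -> flip
Dir S: first cell '.' (not opp) -> no flip
Dir SE: first cell '.' (not opp) -> no flip
All flips: (2,3)

Answer: ....B.
..BBW.
..BW..
..WB..
.W.B..
......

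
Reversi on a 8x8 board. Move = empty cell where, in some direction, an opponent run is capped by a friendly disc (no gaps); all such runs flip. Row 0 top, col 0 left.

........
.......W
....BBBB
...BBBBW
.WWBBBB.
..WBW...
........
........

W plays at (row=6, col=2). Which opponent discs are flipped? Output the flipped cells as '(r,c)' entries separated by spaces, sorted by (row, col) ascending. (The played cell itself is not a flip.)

Dir NW: first cell '.' (not opp) -> no flip
Dir N: first cell 'W' (not opp) -> no flip
Dir NE: opp run (5,3) (4,4) (3,5) (2,6) capped by W -> flip
Dir W: first cell '.' (not opp) -> no flip
Dir E: first cell '.' (not opp) -> no flip
Dir SW: first cell '.' (not opp) -> no flip
Dir S: first cell '.' (not opp) -> no flip
Dir SE: first cell '.' (not opp) -> no flip

Answer: (2,6) (3,5) (4,4) (5,3)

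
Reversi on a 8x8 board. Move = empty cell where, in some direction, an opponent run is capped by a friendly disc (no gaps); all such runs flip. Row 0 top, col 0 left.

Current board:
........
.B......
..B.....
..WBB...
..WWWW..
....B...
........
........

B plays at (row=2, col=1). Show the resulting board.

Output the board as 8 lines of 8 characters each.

Place B at (2,1); scan 8 dirs for brackets.
Dir NW: first cell '.' (not opp) -> no flip
Dir N: first cell 'B' (not opp) -> no flip
Dir NE: first cell '.' (not opp) -> no flip
Dir W: first cell '.' (not opp) -> no flip
Dir E: first cell 'B' (not opp) -> no flip
Dir SW: first cell '.' (not opp) -> no flip
Dir S: first cell '.' (not opp) -> no flip
Dir SE: opp run (3,2) (4,3) capped by B -> flip
All flips: (3,2) (4,3)

Answer: ........
.B......
.BB.....
..BBB...
..WBWW..
....B...
........
........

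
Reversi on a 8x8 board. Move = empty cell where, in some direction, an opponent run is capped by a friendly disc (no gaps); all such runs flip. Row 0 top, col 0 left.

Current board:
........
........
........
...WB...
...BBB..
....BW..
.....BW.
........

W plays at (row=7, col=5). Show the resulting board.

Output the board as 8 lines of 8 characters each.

Answer: ........
........
........
...WB...
...BBB..
....BW..
.....WW.
.....W..

Derivation:
Place W at (7,5); scan 8 dirs for brackets.
Dir NW: first cell '.' (not opp) -> no flip
Dir N: opp run (6,5) capped by W -> flip
Dir NE: first cell 'W' (not opp) -> no flip
Dir W: first cell '.' (not opp) -> no flip
Dir E: first cell '.' (not opp) -> no flip
Dir SW: edge -> no flip
Dir S: edge -> no flip
Dir SE: edge -> no flip
All flips: (6,5)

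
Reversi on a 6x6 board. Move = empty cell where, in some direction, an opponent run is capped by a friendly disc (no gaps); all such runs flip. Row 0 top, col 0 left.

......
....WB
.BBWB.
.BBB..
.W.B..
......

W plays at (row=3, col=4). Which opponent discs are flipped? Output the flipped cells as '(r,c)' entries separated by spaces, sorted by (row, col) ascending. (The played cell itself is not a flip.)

Answer: (2,4)

Derivation:
Dir NW: first cell 'W' (not opp) -> no flip
Dir N: opp run (2,4) capped by W -> flip
Dir NE: first cell '.' (not opp) -> no flip
Dir W: opp run (3,3) (3,2) (3,1), next='.' -> no flip
Dir E: first cell '.' (not opp) -> no flip
Dir SW: opp run (4,3), next='.' -> no flip
Dir S: first cell '.' (not opp) -> no flip
Dir SE: first cell '.' (not opp) -> no flip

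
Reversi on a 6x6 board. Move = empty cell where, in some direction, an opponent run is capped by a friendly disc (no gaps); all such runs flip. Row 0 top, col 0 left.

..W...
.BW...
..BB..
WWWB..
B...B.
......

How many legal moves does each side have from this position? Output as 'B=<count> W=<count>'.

Answer: B=5 W=6

Derivation:
-- B to move --
(0,1): flips 1 -> legal
(0,3): no bracket -> illegal
(1,3): flips 1 -> legal
(2,0): flips 1 -> legal
(2,1): no bracket -> illegal
(4,1): flips 1 -> legal
(4,2): flips 1 -> legal
(4,3): no bracket -> illegal
B mobility = 5
-- W to move --
(0,0): no bracket -> illegal
(0,1): no bracket -> illegal
(1,0): flips 1 -> legal
(1,3): flips 1 -> legal
(1,4): flips 1 -> legal
(2,0): flips 1 -> legal
(2,1): no bracket -> illegal
(2,4): no bracket -> illegal
(3,4): flips 2 -> legal
(3,5): no bracket -> illegal
(4,1): no bracket -> illegal
(4,2): no bracket -> illegal
(4,3): no bracket -> illegal
(4,5): no bracket -> illegal
(5,0): flips 1 -> legal
(5,1): no bracket -> illegal
(5,3): no bracket -> illegal
(5,4): no bracket -> illegal
(5,5): no bracket -> illegal
W mobility = 6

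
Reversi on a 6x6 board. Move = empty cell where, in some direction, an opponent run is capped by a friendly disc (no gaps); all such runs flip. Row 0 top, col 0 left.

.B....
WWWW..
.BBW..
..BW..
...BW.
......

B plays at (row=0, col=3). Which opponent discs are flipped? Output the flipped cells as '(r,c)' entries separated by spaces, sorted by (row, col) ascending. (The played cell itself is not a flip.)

Answer: (1,2) (1,3) (2,3) (3,3)

Derivation:
Dir NW: edge -> no flip
Dir N: edge -> no flip
Dir NE: edge -> no flip
Dir W: first cell '.' (not opp) -> no flip
Dir E: first cell '.' (not opp) -> no flip
Dir SW: opp run (1,2) capped by B -> flip
Dir S: opp run (1,3) (2,3) (3,3) capped by B -> flip
Dir SE: first cell '.' (not opp) -> no flip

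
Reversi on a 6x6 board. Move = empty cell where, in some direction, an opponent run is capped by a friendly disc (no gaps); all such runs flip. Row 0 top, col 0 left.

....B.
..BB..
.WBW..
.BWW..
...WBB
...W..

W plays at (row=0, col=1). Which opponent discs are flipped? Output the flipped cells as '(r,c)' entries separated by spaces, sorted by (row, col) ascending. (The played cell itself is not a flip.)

Answer: (1,2)

Derivation:
Dir NW: edge -> no flip
Dir N: edge -> no flip
Dir NE: edge -> no flip
Dir W: first cell '.' (not opp) -> no flip
Dir E: first cell '.' (not opp) -> no flip
Dir SW: first cell '.' (not opp) -> no flip
Dir S: first cell '.' (not opp) -> no flip
Dir SE: opp run (1,2) capped by W -> flip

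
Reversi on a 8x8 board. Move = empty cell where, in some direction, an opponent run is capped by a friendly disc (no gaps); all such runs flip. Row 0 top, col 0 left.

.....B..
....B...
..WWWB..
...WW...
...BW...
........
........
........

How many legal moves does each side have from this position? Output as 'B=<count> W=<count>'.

Answer: B=5 W=6

Derivation:
-- B to move --
(1,1): no bracket -> illegal
(1,2): no bracket -> illegal
(1,3): flips 2 -> legal
(1,5): no bracket -> illegal
(2,1): flips 3 -> legal
(3,1): no bracket -> illegal
(3,2): flips 1 -> legal
(3,5): no bracket -> illegal
(4,2): no bracket -> illegal
(4,5): flips 1 -> legal
(5,3): no bracket -> illegal
(5,4): flips 3 -> legal
(5,5): no bracket -> illegal
B mobility = 5
-- W to move --
(0,3): no bracket -> illegal
(0,4): flips 1 -> legal
(0,6): no bracket -> illegal
(1,3): no bracket -> illegal
(1,5): no bracket -> illegal
(1,6): flips 1 -> legal
(2,6): flips 1 -> legal
(3,2): no bracket -> illegal
(3,5): no bracket -> illegal
(3,6): no bracket -> illegal
(4,2): flips 1 -> legal
(5,2): flips 1 -> legal
(5,3): flips 1 -> legal
(5,4): no bracket -> illegal
W mobility = 6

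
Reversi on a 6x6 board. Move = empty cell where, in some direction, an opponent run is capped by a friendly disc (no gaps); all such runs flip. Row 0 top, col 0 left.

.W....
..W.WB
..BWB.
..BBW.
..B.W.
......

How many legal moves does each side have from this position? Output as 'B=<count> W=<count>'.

Answer: B=7 W=7

Derivation:
-- B to move --
(0,0): no bracket -> illegal
(0,2): flips 1 -> legal
(0,3): no bracket -> illegal
(0,4): flips 1 -> legal
(0,5): flips 2 -> legal
(1,0): no bracket -> illegal
(1,1): no bracket -> illegal
(1,3): flips 2 -> legal
(2,1): no bracket -> illegal
(2,5): no bracket -> illegal
(3,5): flips 1 -> legal
(4,3): no bracket -> illegal
(4,5): no bracket -> illegal
(5,3): no bracket -> illegal
(5,4): flips 2 -> legal
(5,5): flips 1 -> legal
B mobility = 7
-- W to move --
(0,4): no bracket -> illegal
(0,5): no bracket -> illegal
(1,1): flips 2 -> legal
(1,3): no bracket -> illegal
(2,1): flips 1 -> legal
(2,5): flips 1 -> legal
(3,1): flips 2 -> legal
(3,5): no bracket -> illegal
(4,1): flips 1 -> legal
(4,3): flips 1 -> legal
(5,1): no bracket -> illegal
(5,2): flips 3 -> legal
(5,3): no bracket -> illegal
W mobility = 7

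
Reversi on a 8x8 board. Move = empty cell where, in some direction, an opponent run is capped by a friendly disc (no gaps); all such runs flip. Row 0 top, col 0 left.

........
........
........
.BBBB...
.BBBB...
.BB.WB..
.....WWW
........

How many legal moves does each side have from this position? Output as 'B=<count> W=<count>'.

Answer: B=5 W=5

Derivation:
-- B to move --
(4,5): no bracket -> illegal
(5,3): flips 1 -> legal
(5,6): no bracket -> illegal
(5,7): no bracket -> illegal
(6,3): no bracket -> illegal
(6,4): flips 1 -> legal
(7,4): no bracket -> illegal
(7,5): flips 1 -> legal
(7,6): flips 2 -> legal
(7,7): flips 1 -> legal
B mobility = 5
-- W to move --
(2,0): no bracket -> illegal
(2,1): flips 2 -> legal
(2,2): flips 3 -> legal
(2,3): no bracket -> illegal
(2,4): flips 2 -> legal
(2,5): no bracket -> illegal
(3,0): no bracket -> illegal
(3,5): no bracket -> illegal
(4,0): no bracket -> illegal
(4,5): flips 1 -> legal
(4,6): no bracket -> illegal
(5,0): no bracket -> illegal
(5,3): no bracket -> illegal
(5,6): flips 1 -> legal
(6,0): no bracket -> illegal
(6,1): no bracket -> illegal
(6,2): no bracket -> illegal
(6,3): no bracket -> illegal
(6,4): no bracket -> illegal
W mobility = 5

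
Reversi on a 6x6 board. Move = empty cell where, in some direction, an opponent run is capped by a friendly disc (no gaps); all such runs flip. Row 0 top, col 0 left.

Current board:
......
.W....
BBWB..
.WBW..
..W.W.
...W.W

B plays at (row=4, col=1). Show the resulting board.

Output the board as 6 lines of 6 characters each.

Answer: ......
.W....
BBWB..
.BBW..
.BW.W.
...W.W

Derivation:
Place B at (4,1); scan 8 dirs for brackets.
Dir NW: first cell '.' (not opp) -> no flip
Dir N: opp run (3,1) capped by B -> flip
Dir NE: first cell 'B' (not opp) -> no flip
Dir W: first cell '.' (not opp) -> no flip
Dir E: opp run (4,2), next='.' -> no flip
Dir SW: first cell '.' (not opp) -> no flip
Dir S: first cell '.' (not opp) -> no flip
Dir SE: first cell '.' (not opp) -> no flip
All flips: (3,1)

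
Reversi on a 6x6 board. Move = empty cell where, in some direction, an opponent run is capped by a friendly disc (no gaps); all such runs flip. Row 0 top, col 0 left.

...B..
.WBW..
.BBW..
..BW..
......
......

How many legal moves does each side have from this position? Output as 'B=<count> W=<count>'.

Answer: B=9 W=4

Derivation:
-- B to move --
(0,0): flips 1 -> legal
(0,1): flips 1 -> legal
(0,2): no bracket -> illegal
(0,4): flips 1 -> legal
(1,0): flips 1 -> legal
(1,4): flips 2 -> legal
(2,0): no bracket -> illegal
(2,4): flips 1 -> legal
(3,4): flips 2 -> legal
(4,2): no bracket -> illegal
(4,3): flips 3 -> legal
(4,4): flips 1 -> legal
B mobility = 9
-- W to move --
(0,1): flips 1 -> legal
(0,2): no bracket -> illegal
(0,4): no bracket -> illegal
(1,0): no bracket -> illegal
(1,4): no bracket -> illegal
(2,0): flips 2 -> legal
(3,0): no bracket -> illegal
(3,1): flips 3 -> legal
(4,1): flips 1 -> legal
(4,2): no bracket -> illegal
(4,3): no bracket -> illegal
W mobility = 4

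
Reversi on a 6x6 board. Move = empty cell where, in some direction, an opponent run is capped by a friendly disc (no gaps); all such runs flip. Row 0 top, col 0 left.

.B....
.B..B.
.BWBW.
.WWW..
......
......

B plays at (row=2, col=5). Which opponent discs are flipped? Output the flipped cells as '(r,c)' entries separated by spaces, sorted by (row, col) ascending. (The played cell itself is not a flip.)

Dir NW: first cell 'B' (not opp) -> no flip
Dir N: first cell '.' (not opp) -> no flip
Dir NE: edge -> no flip
Dir W: opp run (2,4) capped by B -> flip
Dir E: edge -> no flip
Dir SW: first cell '.' (not opp) -> no flip
Dir S: first cell '.' (not opp) -> no flip
Dir SE: edge -> no flip

Answer: (2,4)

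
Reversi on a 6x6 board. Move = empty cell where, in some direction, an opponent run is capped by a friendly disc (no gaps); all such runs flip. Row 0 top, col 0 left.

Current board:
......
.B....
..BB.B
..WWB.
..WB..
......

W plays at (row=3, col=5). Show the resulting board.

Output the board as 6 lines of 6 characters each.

Place W at (3,5); scan 8 dirs for brackets.
Dir NW: first cell '.' (not opp) -> no flip
Dir N: opp run (2,5), next='.' -> no flip
Dir NE: edge -> no flip
Dir W: opp run (3,4) capped by W -> flip
Dir E: edge -> no flip
Dir SW: first cell '.' (not opp) -> no flip
Dir S: first cell '.' (not opp) -> no flip
Dir SE: edge -> no flip
All flips: (3,4)

Answer: ......
.B....
..BB.B
..WWWW
..WB..
......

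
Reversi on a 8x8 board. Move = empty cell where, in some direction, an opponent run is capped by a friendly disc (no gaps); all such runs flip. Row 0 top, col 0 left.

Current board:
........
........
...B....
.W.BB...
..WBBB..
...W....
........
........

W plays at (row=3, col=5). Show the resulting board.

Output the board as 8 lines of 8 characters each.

Place W at (3,5); scan 8 dirs for brackets.
Dir NW: first cell '.' (not opp) -> no flip
Dir N: first cell '.' (not opp) -> no flip
Dir NE: first cell '.' (not opp) -> no flip
Dir W: opp run (3,4) (3,3), next='.' -> no flip
Dir E: first cell '.' (not opp) -> no flip
Dir SW: opp run (4,4) capped by W -> flip
Dir S: opp run (4,5), next='.' -> no flip
Dir SE: first cell '.' (not opp) -> no flip
All flips: (4,4)

Answer: ........
........
...B....
.W.BBW..
..WBWB..
...W....
........
........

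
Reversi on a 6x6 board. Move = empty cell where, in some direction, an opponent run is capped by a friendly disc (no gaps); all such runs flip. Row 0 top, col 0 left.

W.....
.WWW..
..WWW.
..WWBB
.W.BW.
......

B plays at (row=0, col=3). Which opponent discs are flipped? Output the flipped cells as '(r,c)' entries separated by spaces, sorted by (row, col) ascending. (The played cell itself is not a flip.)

Dir NW: edge -> no flip
Dir N: edge -> no flip
Dir NE: edge -> no flip
Dir W: first cell '.' (not opp) -> no flip
Dir E: first cell '.' (not opp) -> no flip
Dir SW: opp run (1,2), next='.' -> no flip
Dir S: opp run (1,3) (2,3) (3,3) capped by B -> flip
Dir SE: first cell '.' (not opp) -> no flip

Answer: (1,3) (2,3) (3,3)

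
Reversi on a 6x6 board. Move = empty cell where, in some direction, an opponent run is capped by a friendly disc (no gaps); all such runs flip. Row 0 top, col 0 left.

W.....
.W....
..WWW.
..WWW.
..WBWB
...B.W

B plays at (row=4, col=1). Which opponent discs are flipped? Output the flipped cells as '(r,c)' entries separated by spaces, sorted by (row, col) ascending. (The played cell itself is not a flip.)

Dir NW: first cell '.' (not opp) -> no flip
Dir N: first cell '.' (not opp) -> no flip
Dir NE: opp run (3,2) (2,3), next='.' -> no flip
Dir W: first cell '.' (not opp) -> no flip
Dir E: opp run (4,2) capped by B -> flip
Dir SW: first cell '.' (not opp) -> no flip
Dir S: first cell '.' (not opp) -> no flip
Dir SE: first cell '.' (not opp) -> no flip

Answer: (4,2)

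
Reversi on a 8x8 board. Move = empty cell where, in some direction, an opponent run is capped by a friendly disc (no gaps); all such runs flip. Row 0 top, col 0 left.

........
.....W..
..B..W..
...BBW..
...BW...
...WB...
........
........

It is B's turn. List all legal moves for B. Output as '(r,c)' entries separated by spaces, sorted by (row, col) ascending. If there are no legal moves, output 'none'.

(0,4): no bracket -> illegal
(0,5): no bracket -> illegal
(0,6): no bracket -> illegal
(1,4): no bracket -> illegal
(1,6): flips 1 -> legal
(2,4): no bracket -> illegal
(2,6): no bracket -> illegal
(3,6): flips 1 -> legal
(4,2): no bracket -> illegal
(4,5): flips 1 -> legal
(4,6): no bracket -> illegal
(5,2): flips 1 -> legal
(5,5): flips 1 -> legal
(6,2): no bracket -> illegal
(6,3): flips 1 -> legal
(6,4): no bracket -> illegal

Answer: (1,6) (3,6) (4,5) (5,2) (5,5) (6,3)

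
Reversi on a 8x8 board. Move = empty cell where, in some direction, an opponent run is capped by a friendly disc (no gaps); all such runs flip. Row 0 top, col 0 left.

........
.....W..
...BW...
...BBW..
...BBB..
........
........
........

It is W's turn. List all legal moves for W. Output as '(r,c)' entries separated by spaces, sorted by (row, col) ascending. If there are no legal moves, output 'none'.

(1,2): no bracket -> illegal
(1,3): no bracket -> illegal
(1,4): no bracket -> illegal
(2,2): flips 1 -> legal
(2,5): no bracket -> illegal
(3,2): flips 2 -> legal
(3,6): no bracket -> illegal
(4,2): flips 1 -> legal
(4,6): no bracket -> illegal
(5,2): no bracket -> illegal
(5,3): flips 1 -> legal
(5,4): flips 2 -> legal
(5,5): flips 1 -> legal
(5,6): no bracket -> illegal

Answer: (2,2) (3,2) (4,2) (5,3) (5,4) (5,5)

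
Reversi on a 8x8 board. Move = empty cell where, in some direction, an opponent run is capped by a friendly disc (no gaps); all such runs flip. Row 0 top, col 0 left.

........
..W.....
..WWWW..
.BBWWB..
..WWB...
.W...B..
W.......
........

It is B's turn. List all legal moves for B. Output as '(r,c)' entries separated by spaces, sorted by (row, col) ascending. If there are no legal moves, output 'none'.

Answer: (0,2) (1,1) (1,3) (1,4) (1,5) (4,1) (5,2) (5,3) (5,4)

Derivation:
(0,1): no bracket -> illegal
(0,2): flips 2 -> legal
(0,3): no bracket -> illegal
(1,1): flips 2 -> legal
(1,3): flips 2 -> legal
(1,4): flips 3 -> legal
(1,5): flips 1 -> legal
(1,6): no bracket -> illegal
(2,1): no bracket -> illegal
(2,6): no bracket -> illegal
(3,6): no bracket -> illegal
(4,0): no bracket -> illegal
(4,1): flips 2 -> legal
(4,5): no bracket -> illegal
(5,0): no bracket -> illegal
(5,2): flips 1 -> legal
(5,3): flips 1 -> legal
(5,4): flips 1 -> legal
(6,1): no bracket -> illegal
(6,2): no bracket -> illegal
(7,0): no bracket -> illegal
(7,1): no bracket -> illegal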